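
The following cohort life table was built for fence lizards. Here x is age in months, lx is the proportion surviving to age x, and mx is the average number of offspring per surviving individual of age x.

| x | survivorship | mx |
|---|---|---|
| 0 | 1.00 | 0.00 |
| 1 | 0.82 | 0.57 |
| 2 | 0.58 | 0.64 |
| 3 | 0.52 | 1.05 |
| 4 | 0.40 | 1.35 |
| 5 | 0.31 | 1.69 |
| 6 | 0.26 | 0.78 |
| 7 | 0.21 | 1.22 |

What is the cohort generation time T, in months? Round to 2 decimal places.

3.66

lx·mx: 0, 0.4674, 0.3712, 0.546, 0.54, 0.5239, 0.2028, 0.2562 → R0 = 2.9075
x·lx·mx: 0, 0.4674, 0.7424, 1.638, 2.16, 2.6195, 1.2168, 1.7934 → Σ = 10.6375
T = 10.6375 / 2.9075 = 3.658641… → 3.66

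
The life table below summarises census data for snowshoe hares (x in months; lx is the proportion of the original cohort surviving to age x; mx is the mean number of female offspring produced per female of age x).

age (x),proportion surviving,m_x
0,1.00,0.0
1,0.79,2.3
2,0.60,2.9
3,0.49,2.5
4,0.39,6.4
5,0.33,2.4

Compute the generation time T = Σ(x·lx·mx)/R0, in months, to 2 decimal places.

2.84

lx·mx: 0, 1.817, 1.74, 1.225, 2.496, 0.792 → R0 = 8.07
x·lx·mx: 0, 1.817, 3.48, 3.675, 9.984, 3.96 → Σ = 22.916
T = 22.916 / 8.07 = 2.839653… → 2.84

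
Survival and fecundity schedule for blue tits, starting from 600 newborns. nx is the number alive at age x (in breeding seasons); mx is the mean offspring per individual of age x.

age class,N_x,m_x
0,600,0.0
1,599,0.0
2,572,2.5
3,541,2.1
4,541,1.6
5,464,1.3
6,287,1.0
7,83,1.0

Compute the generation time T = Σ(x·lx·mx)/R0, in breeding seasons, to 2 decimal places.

3.42

lx = nx/n0 = nx/600: 1, 0.99833…, 0.95333…, 0.90167…, 0.90167…, 0.77333…, 0.47833…, 0.13833…
lx·mx: 0, 0, 2.383333…, 1.8935…, 1.442667…, 1.005333…, 0.478333…, 0.138333… → R0 = 7.3415…
x·lx·mx: 0, 0, 4.766667…, 5.6805…, 5.770667…, 5.026667…, 2.87…, 0.968333… → Σ = 25.082833…
T = 25.082833… / 7.3415… = 3.416582… → 3.42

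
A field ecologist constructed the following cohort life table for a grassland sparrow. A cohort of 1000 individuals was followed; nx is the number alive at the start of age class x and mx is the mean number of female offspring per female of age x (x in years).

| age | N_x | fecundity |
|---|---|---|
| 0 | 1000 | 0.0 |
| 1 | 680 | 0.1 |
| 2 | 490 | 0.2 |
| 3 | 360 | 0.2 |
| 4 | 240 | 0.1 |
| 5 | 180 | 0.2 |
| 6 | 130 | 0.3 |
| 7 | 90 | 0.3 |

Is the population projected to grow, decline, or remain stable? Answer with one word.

declining

lx = nx/n0 = nx/1000: 1, 0.68, 0.49, 0.36, 0.24, 0.18, 0.13, 0.09
R0 = Σ lx·mx = 0 + 0.068 + 0.098 + 0.072 + 0.024 + 0.036 + 0.039 + 0.027 = 0.364
R0 < 1, so the population is declining.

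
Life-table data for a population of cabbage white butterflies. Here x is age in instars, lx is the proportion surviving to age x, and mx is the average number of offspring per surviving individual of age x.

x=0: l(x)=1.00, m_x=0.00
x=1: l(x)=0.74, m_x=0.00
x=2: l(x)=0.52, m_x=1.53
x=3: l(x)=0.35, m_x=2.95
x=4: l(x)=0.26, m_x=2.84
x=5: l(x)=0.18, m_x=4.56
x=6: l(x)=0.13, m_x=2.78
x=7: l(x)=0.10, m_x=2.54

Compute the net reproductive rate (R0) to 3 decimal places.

lx·mx by age: 0, 0, 0.7956, 1.0325, 0.7384, 0.8208, 0.3614, 0.254
R0 = Σ lx·mx = 4.0027 → 4.003

4.003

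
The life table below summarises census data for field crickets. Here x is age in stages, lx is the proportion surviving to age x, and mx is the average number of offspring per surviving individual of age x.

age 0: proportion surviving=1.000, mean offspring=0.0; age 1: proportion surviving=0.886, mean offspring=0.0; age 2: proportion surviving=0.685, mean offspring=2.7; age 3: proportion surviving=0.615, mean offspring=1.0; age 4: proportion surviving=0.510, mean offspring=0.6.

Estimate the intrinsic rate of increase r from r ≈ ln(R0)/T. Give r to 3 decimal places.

R0 = Σ lx·mx = 0 + 0 + 1.8495 + 0.615 + 0.306 = 2.7705
Σ x·lx·mx = 6.768; T = 6.768/2.7705 = 2.44288…
r ≈ ln(R0)/T = ln(2.7705)/2.44288… = 0.41714… → 0.417

0.417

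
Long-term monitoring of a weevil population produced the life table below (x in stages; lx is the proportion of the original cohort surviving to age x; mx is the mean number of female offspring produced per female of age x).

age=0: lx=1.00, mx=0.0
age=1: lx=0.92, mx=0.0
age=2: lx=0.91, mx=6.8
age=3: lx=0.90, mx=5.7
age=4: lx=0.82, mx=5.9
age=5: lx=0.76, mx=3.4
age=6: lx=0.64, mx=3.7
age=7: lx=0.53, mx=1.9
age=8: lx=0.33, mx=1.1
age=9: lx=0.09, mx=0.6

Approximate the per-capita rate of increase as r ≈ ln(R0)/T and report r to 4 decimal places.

R0 = Σ lx·mx = 0 + 0 + 6.188 + 5.13 + 4.838 + 2.584 + 2.368 + 1.007 + 0.363 + 0.054 = 22.532
Σ x·lx·mx = 84.685; T = 84.685/22.532 = 3.75843…
r ≈ ln(R0)/T = ln(22.532)/3.75843… = 0.828786… → 0.8288

0.8288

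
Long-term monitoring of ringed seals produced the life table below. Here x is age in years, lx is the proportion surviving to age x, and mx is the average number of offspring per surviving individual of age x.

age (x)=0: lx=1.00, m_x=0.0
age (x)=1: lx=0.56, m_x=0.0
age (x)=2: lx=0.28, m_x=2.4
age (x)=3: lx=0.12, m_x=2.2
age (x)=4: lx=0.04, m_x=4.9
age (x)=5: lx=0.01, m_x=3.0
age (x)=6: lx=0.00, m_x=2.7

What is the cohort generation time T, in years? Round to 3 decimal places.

2.642

lx·mx: 0, 0, 0.672, 0.264, 0.196, 0.03, 0 → R0 = 1.162
x·lx·mx: 0, 0, 1.344, 0.792, 0.784, 0.15, 0 → Σ = 3.07
T = 3.07 / 1.162 = 2.641997… → 2.642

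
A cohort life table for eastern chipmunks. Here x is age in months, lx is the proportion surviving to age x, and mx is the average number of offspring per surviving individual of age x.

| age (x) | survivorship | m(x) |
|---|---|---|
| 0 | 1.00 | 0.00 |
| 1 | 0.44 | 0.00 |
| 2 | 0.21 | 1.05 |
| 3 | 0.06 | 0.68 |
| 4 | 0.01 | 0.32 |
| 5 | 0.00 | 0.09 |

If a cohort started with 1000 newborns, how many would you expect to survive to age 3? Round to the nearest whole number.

60

Expected survivors = N0 · l_3 = 1000 × 0.06 = 60 → 60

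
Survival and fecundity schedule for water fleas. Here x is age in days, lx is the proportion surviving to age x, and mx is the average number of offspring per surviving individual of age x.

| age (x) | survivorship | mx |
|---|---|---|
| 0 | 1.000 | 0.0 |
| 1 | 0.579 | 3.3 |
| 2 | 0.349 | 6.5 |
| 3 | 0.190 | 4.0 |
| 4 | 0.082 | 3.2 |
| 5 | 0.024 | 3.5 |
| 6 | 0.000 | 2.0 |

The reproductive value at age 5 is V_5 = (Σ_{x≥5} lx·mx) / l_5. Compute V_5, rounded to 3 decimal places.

lx·mx for x ≥ 5: 0.084, 0 → sum = 0.084
V_5 = 0.084 / l_5 = 0.084 / 0.024 = 3.5 → 3.500

3.500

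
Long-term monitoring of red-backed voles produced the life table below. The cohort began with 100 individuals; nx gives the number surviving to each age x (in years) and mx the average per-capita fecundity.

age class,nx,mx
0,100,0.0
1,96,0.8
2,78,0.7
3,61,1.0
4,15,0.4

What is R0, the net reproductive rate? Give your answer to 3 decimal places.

1.984

lx = nx/n0 = nx/100: 1, 0.96, 0.78, 0.61, 0.15
lx·mx by age: 0, 0.768, 0.546, 0.61, 0.06
R0 = Σ lx·mx = 1.984 → 1.984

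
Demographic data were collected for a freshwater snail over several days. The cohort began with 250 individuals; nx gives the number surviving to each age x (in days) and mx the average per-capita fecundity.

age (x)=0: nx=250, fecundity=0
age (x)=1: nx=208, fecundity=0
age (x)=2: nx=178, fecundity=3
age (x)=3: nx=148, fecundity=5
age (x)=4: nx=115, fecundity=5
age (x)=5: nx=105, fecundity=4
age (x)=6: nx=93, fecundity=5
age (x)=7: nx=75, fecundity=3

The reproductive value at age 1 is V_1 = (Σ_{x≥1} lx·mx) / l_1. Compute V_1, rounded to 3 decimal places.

14.226

lx = nx/n0 = nx/250: 1, 0.832, 0.712, 0.592, 0.46, 0.42, 0.372, 0.3
lx·mx for x ≥ 1: 0, 2.136, 2.96, 2.3, 1.68, 1.86, 0.9 → sum = 11.836
V_1 = 11.836 / l_1 = 11.836 / 0.832 = 14.225962… → 14.226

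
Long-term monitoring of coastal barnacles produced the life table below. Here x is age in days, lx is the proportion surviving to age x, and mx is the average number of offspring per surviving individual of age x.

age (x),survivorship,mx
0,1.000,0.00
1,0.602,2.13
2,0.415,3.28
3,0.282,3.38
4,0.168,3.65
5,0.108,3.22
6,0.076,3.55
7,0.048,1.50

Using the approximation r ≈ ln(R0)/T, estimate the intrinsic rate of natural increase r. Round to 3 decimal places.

R0 = Σ lx·mx = 0 + 1.28226 + 1.3612 + 0.95316 + 0.6132 + 0.34776 + 0.2698 + 0.072 = 4.89938
Σ x·lx·mx = 13.17854; T = 13.17854/4.89938 = 2.68984…
r ≈ ln(R0)/T = ln(4.89938)/2.68984… = 0.59078… → 0.591

0.591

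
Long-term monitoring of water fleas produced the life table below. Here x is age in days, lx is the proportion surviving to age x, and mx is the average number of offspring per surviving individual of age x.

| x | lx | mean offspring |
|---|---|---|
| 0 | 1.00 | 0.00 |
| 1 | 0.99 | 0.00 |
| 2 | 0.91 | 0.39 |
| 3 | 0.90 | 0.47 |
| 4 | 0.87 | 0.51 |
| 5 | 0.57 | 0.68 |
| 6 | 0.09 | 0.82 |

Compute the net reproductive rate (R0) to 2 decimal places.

1.68

lx·mx by age: 0, 0, 0.3549, 0.423, 0.4437, 0.3876, 0.0738
R0 = Σ lx·mx = 1.683 → 1.68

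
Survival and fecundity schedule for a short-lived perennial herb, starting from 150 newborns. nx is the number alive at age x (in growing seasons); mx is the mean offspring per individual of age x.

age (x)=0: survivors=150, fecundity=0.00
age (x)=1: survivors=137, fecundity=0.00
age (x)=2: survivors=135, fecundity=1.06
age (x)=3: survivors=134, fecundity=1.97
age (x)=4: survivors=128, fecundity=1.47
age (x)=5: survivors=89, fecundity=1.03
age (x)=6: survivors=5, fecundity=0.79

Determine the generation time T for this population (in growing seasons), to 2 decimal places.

lx = nx/n0 = nx/150: 1, 0.91333…, 0.9, 0.89333…, 0.85333…, 0.59333…, 0.03333…
lx·mx: 0, 0, 0.954, 1.759867…, 1.2544…, 0.611133…, 0.026333… → R0 = 4.605733…
x·lx·mx: 0, 0, 1.908, 5.2796…, 5.0176…, 3.055667…, 0.158… → Σ = 15.418867…
T = 15.418867… / 4.605733… = 3.347755… → 3.35

3.35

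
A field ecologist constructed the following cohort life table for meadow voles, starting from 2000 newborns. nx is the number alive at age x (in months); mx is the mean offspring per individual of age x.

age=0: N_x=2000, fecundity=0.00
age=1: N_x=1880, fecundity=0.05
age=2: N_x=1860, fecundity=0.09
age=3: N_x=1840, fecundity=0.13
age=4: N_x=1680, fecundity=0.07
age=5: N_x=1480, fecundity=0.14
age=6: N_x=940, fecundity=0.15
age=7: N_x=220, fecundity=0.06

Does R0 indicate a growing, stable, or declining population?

declining

lx = nx/n0 = nx/2000: 1, 0.94, 0.93, 0.92, 0.84, 0.74, 0.47, 0.11
R0 = Σ lx·mx = 0 + 0.047 + 0.0837 + 0.1196 + 0.0588 + 0.1036 + 0.0705 + 0.0066 = 0.4898
R0 < 1, so the population is declining.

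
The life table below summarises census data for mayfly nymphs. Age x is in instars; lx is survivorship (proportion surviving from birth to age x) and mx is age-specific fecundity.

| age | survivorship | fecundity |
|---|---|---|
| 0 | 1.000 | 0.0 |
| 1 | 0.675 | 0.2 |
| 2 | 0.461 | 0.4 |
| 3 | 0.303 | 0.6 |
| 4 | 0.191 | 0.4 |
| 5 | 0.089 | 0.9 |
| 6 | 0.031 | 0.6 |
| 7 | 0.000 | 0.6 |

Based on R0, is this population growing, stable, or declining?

R0 = Σ lx·mx = 0 + 0.135 + 0.1844 + 0.1818 + 0.0764 + 0.0801 + 0.0186 + 0 = 0.6763
R0 < 1, so the population is declining.

declining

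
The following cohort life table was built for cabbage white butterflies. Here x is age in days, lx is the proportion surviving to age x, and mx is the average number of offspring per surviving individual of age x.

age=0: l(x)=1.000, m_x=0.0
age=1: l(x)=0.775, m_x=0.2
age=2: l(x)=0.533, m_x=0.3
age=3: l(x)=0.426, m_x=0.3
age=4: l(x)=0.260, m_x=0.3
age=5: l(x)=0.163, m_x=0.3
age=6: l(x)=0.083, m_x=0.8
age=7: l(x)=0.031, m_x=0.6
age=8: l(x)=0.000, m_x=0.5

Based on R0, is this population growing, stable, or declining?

declining

R0 = Σ lx·mx = 0 + 0.155 + 0.1599 + 0.1278 + 0.078 + 0.0489 + 0.0664 + 0.0186 + 0 = 0.6546
R0 < 1, so the population is declining.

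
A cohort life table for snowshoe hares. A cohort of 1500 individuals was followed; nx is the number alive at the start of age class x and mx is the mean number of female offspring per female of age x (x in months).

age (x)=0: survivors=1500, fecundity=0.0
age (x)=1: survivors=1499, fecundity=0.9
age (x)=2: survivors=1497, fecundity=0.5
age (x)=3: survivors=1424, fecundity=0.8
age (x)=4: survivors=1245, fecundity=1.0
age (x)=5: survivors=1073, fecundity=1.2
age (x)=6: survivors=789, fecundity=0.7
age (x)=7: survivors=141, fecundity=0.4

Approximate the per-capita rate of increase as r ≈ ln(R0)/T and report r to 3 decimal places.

0.432

lx = nx/n0 = nx/1500: 1, 0.99933…, 0.998, 0.94933…, 0.83, 0.71533…, 0.526, 0.094
R0 = Σ lx·mx = 0 + 0.8994… + 0.499 + 0.75947… + 0.83 + 0.8584… + 0.3682 + 0.0376 = 4.252067…
Σ x·lx·mx = 14.2602…; T = 14.2602…/4.252067… = 3.35371…
r ≈ ln(R0)/T = ln(4.252067…)/3.35371… = 0.43158… → 0.432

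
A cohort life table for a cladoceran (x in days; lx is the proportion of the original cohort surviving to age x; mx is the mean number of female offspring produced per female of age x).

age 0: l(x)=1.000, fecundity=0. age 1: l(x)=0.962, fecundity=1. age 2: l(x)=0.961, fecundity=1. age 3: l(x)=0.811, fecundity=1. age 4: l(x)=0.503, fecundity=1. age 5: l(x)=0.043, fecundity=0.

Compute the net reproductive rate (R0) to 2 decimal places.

3.24

lx·mx by age: 0, 0.962, 0.961, 0.811, 0.503, 0
R0 = Σ lx·mx = 3.237 → 3.24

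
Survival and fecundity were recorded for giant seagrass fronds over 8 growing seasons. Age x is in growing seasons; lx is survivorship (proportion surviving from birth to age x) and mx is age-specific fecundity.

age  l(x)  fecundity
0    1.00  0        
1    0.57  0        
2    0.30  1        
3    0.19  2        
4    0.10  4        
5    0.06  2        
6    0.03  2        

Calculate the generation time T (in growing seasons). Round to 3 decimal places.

lx·mx: 0, 0, 0.3, 0.38, 0.4, 0.12, 0.06 → R0 = 1.26
x·lx·mx: 0, 0, 0.6, 1.14, 1.6, 0.6, 0.36 → Σ = 4.3
T = 4.3 / 1.26 = 3.412698… → 3.413

3.413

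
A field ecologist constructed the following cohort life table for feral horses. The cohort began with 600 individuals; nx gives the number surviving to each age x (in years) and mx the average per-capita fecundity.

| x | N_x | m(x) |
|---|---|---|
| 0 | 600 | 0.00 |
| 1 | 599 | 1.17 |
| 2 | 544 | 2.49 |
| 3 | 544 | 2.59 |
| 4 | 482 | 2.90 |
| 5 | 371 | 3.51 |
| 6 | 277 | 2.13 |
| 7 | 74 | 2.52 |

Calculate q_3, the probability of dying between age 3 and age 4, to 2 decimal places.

lx = nx/n0 = nx/600: 1, 0.99833…, 0.90667…, 0.90667…, 0.80333…, 0.61833…, 0.46167…, 0.12333…
q_3 = (l_3 − l_4) / l_3 = (0.906667… − 0.803333…) / 0.906667…
     = 0.103333… / 0.906667… = 0.113971… → 0.11

0.11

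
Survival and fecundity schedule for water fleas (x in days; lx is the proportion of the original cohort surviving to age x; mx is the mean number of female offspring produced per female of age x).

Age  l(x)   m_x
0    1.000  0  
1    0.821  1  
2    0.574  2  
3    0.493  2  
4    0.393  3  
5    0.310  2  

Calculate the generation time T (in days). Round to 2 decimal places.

2.92

lx·mx: 0, 0.821, 1.148, 0.986, 1.179, 0.62 → R0 = 4.754
x·lx·mx: 0, 0.821, 2.296, 2.958, 4.716, 3.1 → Σ = 13.891
T = 13.891 / 4.754 = 2.92196… → 2.92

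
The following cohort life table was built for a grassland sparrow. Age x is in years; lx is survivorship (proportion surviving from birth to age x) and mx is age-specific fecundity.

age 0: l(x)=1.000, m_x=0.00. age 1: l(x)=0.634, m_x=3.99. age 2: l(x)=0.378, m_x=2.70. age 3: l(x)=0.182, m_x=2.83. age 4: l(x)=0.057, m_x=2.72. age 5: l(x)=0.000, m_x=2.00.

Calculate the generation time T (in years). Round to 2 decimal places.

1.60

lx·mx: 0, 2.52966, 1.0206, 0.51506, 0.15504, 0 → R0 = 4.22036
x·lx·mx: 0, 2.52966, 2.0412, 1.54518, 0.62016, 0 → Σ = 6.7362
T = 6.7362 / 4.22036 = 1.59612… → 1.60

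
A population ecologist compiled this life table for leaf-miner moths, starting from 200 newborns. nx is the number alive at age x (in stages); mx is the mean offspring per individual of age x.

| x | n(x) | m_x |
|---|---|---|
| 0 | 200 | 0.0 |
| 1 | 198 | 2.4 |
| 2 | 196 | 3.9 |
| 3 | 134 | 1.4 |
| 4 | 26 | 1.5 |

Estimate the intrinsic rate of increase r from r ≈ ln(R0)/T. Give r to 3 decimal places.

lx = nx/n0 = nx/200: 1, 0.99, 0.98, 0.67, 0.13
R0 = Σ lx·mx = 0 + 2.376 + 3.822 + 0.938 + 0.195 = 7.331
Σ x·lx·mx = 13.614; T = 13.614/7.331 = 1.85705…
r ≈ ln(R0)/T = ln(7.331)/1.85705… = 1.07273… → 1.073

1.073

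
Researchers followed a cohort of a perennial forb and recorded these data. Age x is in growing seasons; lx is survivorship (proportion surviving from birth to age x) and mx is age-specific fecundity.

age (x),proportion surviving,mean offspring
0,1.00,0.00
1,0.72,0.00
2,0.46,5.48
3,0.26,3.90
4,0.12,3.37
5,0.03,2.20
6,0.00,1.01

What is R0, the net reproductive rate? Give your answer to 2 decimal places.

lx·mx by age: 0, 0, 2.5208, 1.014, 0.4044, 0.066, 0
R0 = Σ lx·mx = 4.0052 → 4.01

4.01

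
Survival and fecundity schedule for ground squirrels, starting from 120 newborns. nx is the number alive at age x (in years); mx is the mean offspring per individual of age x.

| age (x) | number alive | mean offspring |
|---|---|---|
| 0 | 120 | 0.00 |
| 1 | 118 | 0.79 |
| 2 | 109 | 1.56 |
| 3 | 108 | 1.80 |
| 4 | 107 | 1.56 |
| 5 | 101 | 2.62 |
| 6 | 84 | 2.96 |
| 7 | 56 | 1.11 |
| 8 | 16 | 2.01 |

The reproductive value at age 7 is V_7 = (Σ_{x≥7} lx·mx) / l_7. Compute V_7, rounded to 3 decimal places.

lx = nx/n0 = nx/120: 1, 0.98333…, 0.90833…, 0.9, 0.89167…, 0.84167…, 0.7, 0.46667…, 0.13333…
lx·mx for x ≥ 7: 0.518…, 0.268… → sum = 0.786…
V_7 = 0.786… / l_7 = 0.786… / 0.466667… = 1.684286… → 1.684

1.684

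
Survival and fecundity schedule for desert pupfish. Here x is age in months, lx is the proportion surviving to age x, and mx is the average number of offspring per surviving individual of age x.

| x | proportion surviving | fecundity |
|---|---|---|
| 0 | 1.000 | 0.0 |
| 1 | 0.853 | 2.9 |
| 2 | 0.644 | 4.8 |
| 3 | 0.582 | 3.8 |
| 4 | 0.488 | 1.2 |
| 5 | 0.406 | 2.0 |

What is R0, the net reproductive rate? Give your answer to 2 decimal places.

9.17

lx·mx by age: 0, 2.4737, 3.0912, 2.2116, 0.5856, 0.812
R0 = Σ lx·mx = 9.1741 → 9.17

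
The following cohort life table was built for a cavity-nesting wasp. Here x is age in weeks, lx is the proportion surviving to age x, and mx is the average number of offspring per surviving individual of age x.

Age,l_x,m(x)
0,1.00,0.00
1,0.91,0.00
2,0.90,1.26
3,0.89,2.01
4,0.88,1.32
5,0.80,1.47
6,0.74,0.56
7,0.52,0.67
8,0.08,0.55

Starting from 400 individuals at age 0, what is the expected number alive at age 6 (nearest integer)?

Expected survivors = N0 · l_6 = 400 × 0.74 = 296 → 296

296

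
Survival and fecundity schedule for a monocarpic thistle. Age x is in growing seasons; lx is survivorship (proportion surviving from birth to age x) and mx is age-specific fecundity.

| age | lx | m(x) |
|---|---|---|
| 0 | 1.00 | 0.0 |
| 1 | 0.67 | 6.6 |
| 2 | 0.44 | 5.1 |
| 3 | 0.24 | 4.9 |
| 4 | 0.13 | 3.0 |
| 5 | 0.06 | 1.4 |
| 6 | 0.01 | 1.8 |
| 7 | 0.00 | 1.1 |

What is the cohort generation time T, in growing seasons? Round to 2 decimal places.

1.74

lx·mx: 0, 4.422, 2.244, 1.176, 0.39, 0.084, 0.018, 0 → R0 = 8.334
x·lx·mx: 0, 4.422, 4.488, 3.528, 1.56, 0.42, 0.108, 0 → Σ = 14.526
T = 14.526 / 8.334 = 1.742981… → 1.74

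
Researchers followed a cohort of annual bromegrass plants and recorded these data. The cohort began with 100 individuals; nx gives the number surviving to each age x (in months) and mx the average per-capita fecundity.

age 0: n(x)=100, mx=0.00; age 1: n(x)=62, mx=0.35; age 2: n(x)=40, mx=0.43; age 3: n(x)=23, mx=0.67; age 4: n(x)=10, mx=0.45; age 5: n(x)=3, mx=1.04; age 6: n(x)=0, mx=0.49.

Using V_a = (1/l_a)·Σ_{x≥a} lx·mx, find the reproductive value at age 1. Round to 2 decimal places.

1.00

lx = nx/n0 = nx/100: 1, 0.62, 0.4, 0.23, 0.1, 0.03, 0
lx·mx for x ≥ 1: 0.217, 0.172, 0.1541, 0.045, 0.0312, 0 → sum = 0.6193
V_1 = 0.6193 / l_1 = 0.6193 / 0.62 = 0.998871… → 1.00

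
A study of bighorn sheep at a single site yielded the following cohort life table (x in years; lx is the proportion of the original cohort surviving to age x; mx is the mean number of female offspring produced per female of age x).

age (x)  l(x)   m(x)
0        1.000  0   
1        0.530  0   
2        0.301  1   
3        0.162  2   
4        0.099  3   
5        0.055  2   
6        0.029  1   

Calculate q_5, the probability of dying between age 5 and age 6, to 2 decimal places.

q_5 = (l_5 − l_6) / l_5 = (0.055 − 0.029) / 0.055
     = 0.026 / 0.055 = 0.472727… → 0.47

0.47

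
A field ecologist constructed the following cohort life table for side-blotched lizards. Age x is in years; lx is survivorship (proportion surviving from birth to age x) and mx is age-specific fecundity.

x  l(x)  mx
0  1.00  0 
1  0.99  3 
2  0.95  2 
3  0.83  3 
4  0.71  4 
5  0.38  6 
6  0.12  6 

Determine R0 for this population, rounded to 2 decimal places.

13.20

lx·mx by age: 0, 2.97, 1.9, 2.49, 2.84, 2.28, 0.72
R0 = Σ lx·mx = 13.2 → 13.20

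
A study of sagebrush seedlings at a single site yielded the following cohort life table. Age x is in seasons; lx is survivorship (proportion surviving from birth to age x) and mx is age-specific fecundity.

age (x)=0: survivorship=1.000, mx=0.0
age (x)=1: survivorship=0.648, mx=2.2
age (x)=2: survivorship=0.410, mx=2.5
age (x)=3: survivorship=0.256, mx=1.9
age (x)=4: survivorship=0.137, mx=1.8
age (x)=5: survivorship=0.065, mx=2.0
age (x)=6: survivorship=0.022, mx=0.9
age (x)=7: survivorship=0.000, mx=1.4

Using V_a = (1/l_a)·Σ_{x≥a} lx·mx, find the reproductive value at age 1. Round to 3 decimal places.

lx·mx for x ≥ 1: 1.4256, 1.025, 0.4864, 0.2466, 0.13, 0.0198, 0 → sum = 3.3334
V_1 = 3.3334 / l_1 = 3.3334 / 0.648 = 5.144136… → 5.144

5.144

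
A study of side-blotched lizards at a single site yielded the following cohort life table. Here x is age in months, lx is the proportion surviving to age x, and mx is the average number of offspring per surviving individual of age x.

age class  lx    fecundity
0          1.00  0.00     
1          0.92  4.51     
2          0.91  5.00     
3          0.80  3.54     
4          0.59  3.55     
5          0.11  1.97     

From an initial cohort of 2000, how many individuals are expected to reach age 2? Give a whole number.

1820

Expected survivors = N0 · l_2 = 2000 × 0.91 = 1820 → 1820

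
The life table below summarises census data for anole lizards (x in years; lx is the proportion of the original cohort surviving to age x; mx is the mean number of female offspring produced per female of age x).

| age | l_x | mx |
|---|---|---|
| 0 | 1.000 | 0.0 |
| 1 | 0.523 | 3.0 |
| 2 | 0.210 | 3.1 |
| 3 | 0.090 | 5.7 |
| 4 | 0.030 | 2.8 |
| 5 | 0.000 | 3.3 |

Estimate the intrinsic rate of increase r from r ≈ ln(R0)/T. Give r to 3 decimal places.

0.615

R0 = Σ lx·mx = 0 + 1.569 + 0.651 + 0.513 + 0.084 + 0 = 2.817
Σ x·lx·mx = 4.746; T = 4.746/2.817 = 1.68477…
r ≈ ln(R0)/T = ln(2.817)/1.68477… = 0.61473… → 0.615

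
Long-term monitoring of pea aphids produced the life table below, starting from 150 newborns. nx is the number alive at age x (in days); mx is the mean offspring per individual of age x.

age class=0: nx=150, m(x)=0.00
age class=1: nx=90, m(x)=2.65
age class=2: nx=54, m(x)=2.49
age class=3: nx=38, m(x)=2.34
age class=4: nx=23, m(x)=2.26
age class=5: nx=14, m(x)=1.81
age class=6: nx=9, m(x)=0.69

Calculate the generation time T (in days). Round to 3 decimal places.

lx = nx/n0 = nx/150: 1, 0.6, 0.36, 0.25333…, 0.15333…, 0.09333…, 0.06
lx·mx: 0, 1.59, 0.8964, 0.5928…, 0.346533…, 0.168933…, 0.0414 → R0 = 3.636067…
x·lx·mx: 0, 1.59, 1.7928, 1.7784…, 1.386133…, 0.844667…, 0.2484 → Σ = 7.6404…
T = 7.6404… / 3.636067… = 2.101282… → 2.101

2.101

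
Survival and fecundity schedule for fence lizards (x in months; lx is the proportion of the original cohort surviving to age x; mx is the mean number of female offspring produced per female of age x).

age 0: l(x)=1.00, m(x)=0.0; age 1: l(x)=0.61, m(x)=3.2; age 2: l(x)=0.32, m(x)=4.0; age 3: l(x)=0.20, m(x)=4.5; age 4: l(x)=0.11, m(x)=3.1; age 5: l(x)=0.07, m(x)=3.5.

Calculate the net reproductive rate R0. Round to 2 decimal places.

lx·mx by age: 0, 1.952, 1.28, 0.9, 0.341, 0.245
R0 = Σ lx·mx = 4.718 → 4.72

4.72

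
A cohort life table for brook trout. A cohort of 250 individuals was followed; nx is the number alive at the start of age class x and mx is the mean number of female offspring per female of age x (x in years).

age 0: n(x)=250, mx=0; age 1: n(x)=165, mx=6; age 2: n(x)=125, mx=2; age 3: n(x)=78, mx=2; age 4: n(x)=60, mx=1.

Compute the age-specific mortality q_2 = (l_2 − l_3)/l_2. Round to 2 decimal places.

0.38

lx = nx/n0 = nx/250: 1, 0.66, 0.5, 0.312, 0.24
q_2 = (l_2 − l_3) / l_2 = (0.5 − 0.312) / 0.5
     = 0.188 / 0.5 = 0.376 → 0.38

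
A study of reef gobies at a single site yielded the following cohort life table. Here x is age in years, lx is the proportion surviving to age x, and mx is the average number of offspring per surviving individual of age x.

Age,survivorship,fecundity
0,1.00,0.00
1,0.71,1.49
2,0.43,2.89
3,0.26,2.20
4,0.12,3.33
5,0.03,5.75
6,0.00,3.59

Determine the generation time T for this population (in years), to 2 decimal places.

2.24

lx·mx: 0, 1.0579, 1.2427, 0.572, 0.3996, 0.1725, 0 → R0 = 3.4447
x·lx·mx: 0, 1.0579, 2.4854, 1.716, 1.5984, 0.8625, 0 → Σ = 7.7202
T = 7.7202 / 3.4447 = 2.241182… → 2.24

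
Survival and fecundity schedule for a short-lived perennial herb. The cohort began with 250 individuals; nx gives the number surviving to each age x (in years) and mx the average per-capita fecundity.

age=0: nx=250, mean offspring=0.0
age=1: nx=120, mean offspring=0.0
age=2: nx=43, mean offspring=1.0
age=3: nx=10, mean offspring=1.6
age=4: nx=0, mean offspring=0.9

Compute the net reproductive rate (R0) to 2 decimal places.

lx = nx/n0 = nx/250: 1, 0.48, 0.172, 0.04, 0
lx·mx by age: 0, 0, 0.172, 0.064, 0
R0 = Σ lx·mx = 0.236 → 0.24

0.24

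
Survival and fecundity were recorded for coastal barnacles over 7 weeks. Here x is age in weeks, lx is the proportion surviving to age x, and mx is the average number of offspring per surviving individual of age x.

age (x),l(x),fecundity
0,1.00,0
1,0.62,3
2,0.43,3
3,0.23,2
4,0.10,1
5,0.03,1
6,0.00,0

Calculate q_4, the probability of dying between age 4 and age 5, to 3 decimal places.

0.700

q_4 = (l_4 − l_5) / l_4 = (0.1 − 0.03) / 0.1
     = 0.07 / 0.1 = 0.7 → 0.700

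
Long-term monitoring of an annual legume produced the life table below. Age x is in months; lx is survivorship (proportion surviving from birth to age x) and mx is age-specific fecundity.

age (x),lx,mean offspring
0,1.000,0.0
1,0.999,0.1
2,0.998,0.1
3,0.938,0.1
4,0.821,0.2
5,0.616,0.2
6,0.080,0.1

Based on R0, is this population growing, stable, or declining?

R0 = Σ lx·mx = 0 + 0.0999 + 0.0998 + 0.0938 + 0.1642 + 0.1232 + 0.008 = 0.5889
R0 < 1, so the population is declining.

declining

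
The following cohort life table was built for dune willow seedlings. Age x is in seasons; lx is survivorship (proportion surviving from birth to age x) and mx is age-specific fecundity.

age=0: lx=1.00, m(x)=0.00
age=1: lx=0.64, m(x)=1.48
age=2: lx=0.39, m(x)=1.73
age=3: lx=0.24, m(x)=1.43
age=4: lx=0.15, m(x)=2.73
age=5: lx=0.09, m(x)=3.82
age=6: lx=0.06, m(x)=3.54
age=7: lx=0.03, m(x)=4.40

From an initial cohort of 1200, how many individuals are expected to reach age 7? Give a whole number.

Expected survivors = N0 · l_7 = 1200 × 0.03 = 36 → 36

36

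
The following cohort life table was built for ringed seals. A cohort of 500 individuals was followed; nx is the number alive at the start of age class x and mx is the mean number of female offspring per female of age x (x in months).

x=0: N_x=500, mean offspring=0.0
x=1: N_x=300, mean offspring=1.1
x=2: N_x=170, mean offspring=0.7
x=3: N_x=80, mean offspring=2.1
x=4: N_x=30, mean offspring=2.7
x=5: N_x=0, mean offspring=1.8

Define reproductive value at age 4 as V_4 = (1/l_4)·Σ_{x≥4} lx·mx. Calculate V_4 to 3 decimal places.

2.700

lx = nx/n0 = nx/500: 1, 0.6, 0.34, 0.16, 0.06, 0
lx·mx for x ≥ 4: 0.162, 0 → sum = 0.162
V_4 = 0.162 / l_4 = 0.162 / 0.06 = 2.7 → 2.700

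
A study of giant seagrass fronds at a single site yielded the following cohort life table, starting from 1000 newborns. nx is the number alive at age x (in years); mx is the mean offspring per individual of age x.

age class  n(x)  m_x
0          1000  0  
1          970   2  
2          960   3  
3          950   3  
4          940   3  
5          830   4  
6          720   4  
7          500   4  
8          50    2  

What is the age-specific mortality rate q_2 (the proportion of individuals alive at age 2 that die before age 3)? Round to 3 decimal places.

lx = nx/n0 = nx/1000: 1, 0.97, 0.96, 0.95, 0.94, 0.83, 0.72, 0.5, 0.05
q_2 = (l_2 − l_3) / l_2 = (0.96 − 0.95) / 0.96
     = 0.01 / 0.96 = 0.010417… → 0.010

0.010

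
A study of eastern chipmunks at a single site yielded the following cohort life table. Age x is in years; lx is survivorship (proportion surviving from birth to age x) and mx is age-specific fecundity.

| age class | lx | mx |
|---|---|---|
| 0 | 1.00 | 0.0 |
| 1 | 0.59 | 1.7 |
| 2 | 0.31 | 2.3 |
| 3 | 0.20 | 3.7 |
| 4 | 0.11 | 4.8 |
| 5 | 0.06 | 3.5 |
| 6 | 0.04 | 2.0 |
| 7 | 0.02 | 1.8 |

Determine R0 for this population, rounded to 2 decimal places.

lx·mx by age: 0, 1.003, 0.713, 0.74, 0.528, 0.21, 0.08, 0.036
R0 = Σ lx·mx = 3.31 → 3.31

3.31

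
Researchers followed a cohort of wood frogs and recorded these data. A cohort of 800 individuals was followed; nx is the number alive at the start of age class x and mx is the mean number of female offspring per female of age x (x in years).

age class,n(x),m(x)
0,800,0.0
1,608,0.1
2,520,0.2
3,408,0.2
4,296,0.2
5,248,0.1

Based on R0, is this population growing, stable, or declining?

declining

lx = nx/n0 = nx/800: 1, 0.76, 0.65, 0.51, 0.37, 0.31
R0 = Σ lx·mx = 0 + 0.076 + 0.13 + 0.102 + 0.074 + 0.031 = 0.413
R0 < 1, so the population is declining.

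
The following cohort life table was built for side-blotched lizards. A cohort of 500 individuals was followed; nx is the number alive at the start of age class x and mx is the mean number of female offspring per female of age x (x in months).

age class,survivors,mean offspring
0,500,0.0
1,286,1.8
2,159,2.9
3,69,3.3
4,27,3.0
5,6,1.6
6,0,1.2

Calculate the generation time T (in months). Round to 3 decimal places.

lx = nx/n0 = nx/500: 1, 0.572, 0.318, 0.138, 0.054, 0.012, 0
lx·mx: 0, 1.0296, 0.9222, 0.4554, 0.162, 0.0192, 0 → R0 = 2.5884
x·lx·mx: 0, 1.0296, 1.8444, 1.3662, 0.648, 0.096, 0 → Σ = 4.9842
T = 4.9842 / 2.5884 = 1.925591… → 1.926

1.926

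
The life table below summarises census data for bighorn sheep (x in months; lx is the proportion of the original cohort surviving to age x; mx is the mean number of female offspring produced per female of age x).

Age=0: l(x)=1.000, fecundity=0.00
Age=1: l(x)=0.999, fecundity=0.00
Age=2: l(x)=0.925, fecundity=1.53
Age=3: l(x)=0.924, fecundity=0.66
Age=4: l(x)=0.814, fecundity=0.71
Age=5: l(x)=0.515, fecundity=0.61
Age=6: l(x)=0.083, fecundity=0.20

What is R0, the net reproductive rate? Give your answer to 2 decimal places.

2.93

lx·mx by age: 0, 0, 1.41525, 0.60984, 0.57794, 0.31415, 0.0166
R0 = Σ lx·mx = 2.93378 → 2.93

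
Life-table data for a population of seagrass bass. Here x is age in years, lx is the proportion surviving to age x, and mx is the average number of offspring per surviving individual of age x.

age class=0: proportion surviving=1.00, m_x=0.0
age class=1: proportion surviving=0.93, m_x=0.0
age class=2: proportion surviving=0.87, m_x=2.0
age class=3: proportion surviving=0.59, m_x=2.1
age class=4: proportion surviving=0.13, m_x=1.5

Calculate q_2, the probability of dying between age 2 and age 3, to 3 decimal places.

0.322

q_2 = (l_2 − l_3) / l_2 = (0.87 − 0.59) / 0.87
     = 0.28 / 0.87 = 0.321839… → 0.322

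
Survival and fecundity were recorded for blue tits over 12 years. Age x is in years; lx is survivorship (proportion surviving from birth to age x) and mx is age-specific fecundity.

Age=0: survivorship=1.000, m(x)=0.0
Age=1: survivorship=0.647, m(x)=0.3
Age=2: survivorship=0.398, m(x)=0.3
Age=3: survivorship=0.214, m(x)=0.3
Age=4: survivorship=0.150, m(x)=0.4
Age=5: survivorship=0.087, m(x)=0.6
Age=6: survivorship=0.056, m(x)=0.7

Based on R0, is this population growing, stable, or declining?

declining

R0 = Σ lx·mx = 0 + 0.1941 + 0.1194 + 0.0642 + 0.06 + 0.0522 + 0.0392 = 0.5291
R0 < 1, so the population is declining.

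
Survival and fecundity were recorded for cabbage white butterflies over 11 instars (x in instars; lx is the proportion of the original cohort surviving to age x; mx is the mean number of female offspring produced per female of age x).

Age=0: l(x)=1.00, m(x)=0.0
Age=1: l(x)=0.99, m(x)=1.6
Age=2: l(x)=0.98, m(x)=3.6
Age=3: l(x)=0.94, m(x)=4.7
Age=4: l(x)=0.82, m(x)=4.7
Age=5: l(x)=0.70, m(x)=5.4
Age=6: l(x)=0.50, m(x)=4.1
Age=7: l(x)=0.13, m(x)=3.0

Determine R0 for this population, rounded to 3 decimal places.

19.604

lx·mx by age: 0, 1.584, 3.528, 4.418, 3.854, 3.78, 2.05, 0.39
R0 = Σ lx·mx = 19.604 → 19.604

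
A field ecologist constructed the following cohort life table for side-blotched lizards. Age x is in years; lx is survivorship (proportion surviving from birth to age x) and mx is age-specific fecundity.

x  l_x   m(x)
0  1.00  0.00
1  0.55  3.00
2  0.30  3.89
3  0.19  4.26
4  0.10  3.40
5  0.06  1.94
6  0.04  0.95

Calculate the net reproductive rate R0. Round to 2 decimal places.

4.12

lx·mx by age: 0, 1.65, 1.167, 0.8094, 0.34, 0.1164, 0.038
R0 = Σ lx·mx = 4.1208 → 4.12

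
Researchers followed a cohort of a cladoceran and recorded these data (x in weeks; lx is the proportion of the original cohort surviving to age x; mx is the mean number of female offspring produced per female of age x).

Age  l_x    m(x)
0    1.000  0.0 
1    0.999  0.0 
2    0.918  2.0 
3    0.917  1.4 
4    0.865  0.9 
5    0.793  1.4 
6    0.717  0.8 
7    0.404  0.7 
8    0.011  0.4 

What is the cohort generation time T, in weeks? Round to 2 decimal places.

3.69

lx·mx: 0, 0, 1.836, 1.2838, 0.7785, 1.1102, 0.5736, 0.2828, 0.0044 → R0 = 5.8693
x·lx·mx: 0, 0, 3.672, 3.8514, 3.114, 5.551, 3.4416, 1.9796, 0.0352 → Σ = 21.6448
T = 21.6448 / 5.8693 = 3.687799… → 3.69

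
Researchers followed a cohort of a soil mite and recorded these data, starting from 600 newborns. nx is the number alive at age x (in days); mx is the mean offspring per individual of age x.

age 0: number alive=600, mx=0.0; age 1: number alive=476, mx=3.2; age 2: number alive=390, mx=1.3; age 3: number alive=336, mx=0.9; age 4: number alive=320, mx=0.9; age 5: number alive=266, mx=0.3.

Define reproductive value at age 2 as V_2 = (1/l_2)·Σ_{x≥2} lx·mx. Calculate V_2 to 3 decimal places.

3.018

lx = nx/n0 = nx/600: 1, 0.79333…, 0.65, 0.56, 0.53333…, 0.44333…
lx·mx for x ≥ 2: 0.845, 0.504, 0.48…, 0.133… → sum = 1.962…
V_2 = 1.962… / l_2 = 1.962… / 0.65 = 3.018462… → 3.018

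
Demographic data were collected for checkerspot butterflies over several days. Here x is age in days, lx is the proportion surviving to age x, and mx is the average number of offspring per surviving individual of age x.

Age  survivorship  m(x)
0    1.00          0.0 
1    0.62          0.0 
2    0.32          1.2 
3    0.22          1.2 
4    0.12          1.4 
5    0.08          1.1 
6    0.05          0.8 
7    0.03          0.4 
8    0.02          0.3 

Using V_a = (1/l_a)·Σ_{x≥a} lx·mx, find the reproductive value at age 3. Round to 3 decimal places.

2.627

lx·mx for x ≥ 3: 0.264, 0.168, 0.088, 0.04, 0.012, 0.006 → sum = 0.578
V_3 = 0.578 / l_3 = 0.578 / 0.22 = 2.627273… → 2.627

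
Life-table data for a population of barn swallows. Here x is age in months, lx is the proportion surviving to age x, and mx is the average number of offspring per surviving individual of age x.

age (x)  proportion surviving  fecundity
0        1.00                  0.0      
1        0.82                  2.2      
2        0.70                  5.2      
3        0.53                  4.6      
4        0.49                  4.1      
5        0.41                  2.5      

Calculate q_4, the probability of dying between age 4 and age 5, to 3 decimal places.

0.163

q_4 = (l_4 − l_5) / l_4 = (0.49 − 0.41) / 0.49
     = 0.08 / 0.49 = 0.163265… → 0.163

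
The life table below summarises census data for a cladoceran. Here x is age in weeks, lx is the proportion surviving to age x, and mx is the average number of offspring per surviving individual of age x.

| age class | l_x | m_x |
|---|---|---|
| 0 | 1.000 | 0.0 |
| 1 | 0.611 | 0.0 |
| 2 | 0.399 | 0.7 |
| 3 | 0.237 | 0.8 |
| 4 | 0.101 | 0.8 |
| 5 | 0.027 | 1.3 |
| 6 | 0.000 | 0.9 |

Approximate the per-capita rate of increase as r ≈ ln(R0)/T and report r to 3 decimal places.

R0 = Σ lx·mx = 0 + 0 + 0.2793 + 0.1896 + 0.0808 + 0.0351 + 0 = 0.5848
Σ x·lx·mx = 1.6261; T = 1.6261/0.5848 = 2.78061…
r ≈ ln(R0)/T = ln(0.5848)/2.78061… = -0.19294… → -0.193

-0.193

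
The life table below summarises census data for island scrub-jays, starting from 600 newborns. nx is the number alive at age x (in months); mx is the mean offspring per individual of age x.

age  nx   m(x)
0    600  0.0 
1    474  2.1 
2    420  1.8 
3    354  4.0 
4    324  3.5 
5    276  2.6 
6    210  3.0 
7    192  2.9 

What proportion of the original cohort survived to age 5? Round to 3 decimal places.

0.460

l_5 = n_5/n_0 = 276/600 = 0.46 → 0.460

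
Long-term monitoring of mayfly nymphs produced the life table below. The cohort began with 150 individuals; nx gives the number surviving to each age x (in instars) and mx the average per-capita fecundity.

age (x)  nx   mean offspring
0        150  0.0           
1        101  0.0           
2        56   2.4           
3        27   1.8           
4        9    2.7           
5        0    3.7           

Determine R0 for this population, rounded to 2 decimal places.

1.38

lx = nx/n0 = nx/150: 1, 0.67333…, 0.37333…, 0.18, 0.06, 0
lx·mx by age: 0, 0, 0.896…, 0.324, 0.162, 0
R0 = Σ lx·mx = 1.382… → 1.38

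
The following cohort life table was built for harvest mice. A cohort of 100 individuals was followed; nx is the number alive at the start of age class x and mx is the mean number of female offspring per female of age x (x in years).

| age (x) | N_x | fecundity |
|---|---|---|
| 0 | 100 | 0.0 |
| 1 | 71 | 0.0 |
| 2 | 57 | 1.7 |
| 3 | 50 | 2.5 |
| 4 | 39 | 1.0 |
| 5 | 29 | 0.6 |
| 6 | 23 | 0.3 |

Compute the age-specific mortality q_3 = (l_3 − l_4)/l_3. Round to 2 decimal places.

lx = nx/n0 = nx/100: 1, 0.71, 0.57, 0.5, 0.39, 0.29, 0.23
q_3 = (l_3 − l_4) / l_3 = (0.5 − 0.39) / 0.5
     = 0.11 / 0.5 = 0.22 → 0.22

0.22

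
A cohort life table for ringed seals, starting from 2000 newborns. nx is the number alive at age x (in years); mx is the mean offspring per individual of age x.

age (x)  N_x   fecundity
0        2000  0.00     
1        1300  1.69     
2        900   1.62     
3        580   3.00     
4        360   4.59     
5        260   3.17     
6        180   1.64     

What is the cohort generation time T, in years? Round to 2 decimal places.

2.80

lx = nx/n0 = nx/2000: 1, 0.65, 0.45, 0.29, 0.18, 0.13, 0.09
lx·mx: 0, 1.0985, 0.729, 0.87, 0.8262, 0.4121, 0.1476 → R0 = 4.0834
x·lx·mx: 0, 1.0985, 1.458, 2.61, 3.3048, 2.0605, 0.8856 → Σ = 11.4174
T = 11.4174 / 4.0834 = 2.796052… → 2.80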